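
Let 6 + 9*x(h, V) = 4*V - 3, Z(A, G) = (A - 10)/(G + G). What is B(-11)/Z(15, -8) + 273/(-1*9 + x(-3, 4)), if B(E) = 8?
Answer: -21757/370 ≈ -58.803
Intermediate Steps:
Z(A, G) = (-10 + A)/(2*G) (Z(A, G) = (-10 + A)/((2*G)) = (-10 + A)*(1/(2*G)) = (-10 + A)/(2*G))
x(h, V) = -1 + 4*V/9 (x(h, V) = -⅔ + (4*V - 3)/9 = -⅔ + (-3 + 4*V)/9 = -⅔ + (-⅓ + 4*V/9) = -1 + 4*V/9)
B(-11)/Z(15, -8) + 273/(-1*9 + x(-3, 4)) = 8/(((½)*(-10 + 15)/(-8))) + 273/(-1*9 + (-1 + (4/9)*4)) = 8/(((½)*(-⅛)*5)) + 273/(-9 + (-1 + 16/9)) = 8/(-5/16) + 273/(-9 + 7/9) = 8*(-16/5) + 273/(-74/9) = -128/5 + 273*(-9/74) = -128/5 - 2457/74 = -21757/370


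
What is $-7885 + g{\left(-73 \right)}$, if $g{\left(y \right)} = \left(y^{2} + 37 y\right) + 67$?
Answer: $-5190$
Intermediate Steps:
$g{\left(y \right)} = 67 + y^{2} + 37 y$
$-7885 + g{\left(-73 \right)} = -7885 + \left(67 + \left(-73\right)^{2} + 37 \left(-73\right)\right) = -7885 + \left(67 + 5329 - 2701\right) = -7885 + 2695 = -5190$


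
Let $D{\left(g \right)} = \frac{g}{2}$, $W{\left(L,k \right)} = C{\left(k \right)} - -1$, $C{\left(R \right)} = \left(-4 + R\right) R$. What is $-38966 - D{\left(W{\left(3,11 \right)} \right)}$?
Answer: $-39005$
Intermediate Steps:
$C{\left(R \right)} = R \left(-4 + R\right)$
$W{\left(L,k \right)} = 1 + k \left(-4 + k\right)$ ($W{\left(L,k \right)} = k \left(-4 + k\right) - -1 = k \left(-4 + k\right) + 1 = 1 + k \left(-4 + k\right)$)
$D{\left(g \right)} = \frac{g}{2}$ ($D{\left(g \right)} = g \frac{1}{2} = \frac{g}{2}$)
$-38966 - D{\left(W{\left(3,11 \right)} \right)} = -38966 - \frac{1 + 11 \left(-4 + 11\right)}{2} = -38966 - \frac{1 + 11 \cdot 7}{2} = -38966 - \frac{1 + 77}{2} = -38966 - \frac{1}{2} \cdot 78 = -38966 - 39 = -39005$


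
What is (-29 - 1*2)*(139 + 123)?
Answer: -8122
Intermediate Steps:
(-29 - 1*2)*(139 + 123) = (-29 - 2)*262 = -31*262 = -8122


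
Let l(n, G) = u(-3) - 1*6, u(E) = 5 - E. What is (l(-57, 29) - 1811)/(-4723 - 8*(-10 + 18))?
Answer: 1809/4787 ≈ 0.37790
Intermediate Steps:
l(n, G) = 2 (l(n, G) = (5 - 1*(-3)) - 1*6 = (5 + 3) - 6 = 8 - 6 = 2)
(l(-57, 29) - 1811)/(-4723 - 8*(-10 + 18)) = (2 - 1811)/(-4723 - 8*(-10 + 18)) = -1809/(-4723 - 8*8) = -1809/(-4723 - 64) = -1809/(-4787) = -1809*(-1/4787) = 1809/4787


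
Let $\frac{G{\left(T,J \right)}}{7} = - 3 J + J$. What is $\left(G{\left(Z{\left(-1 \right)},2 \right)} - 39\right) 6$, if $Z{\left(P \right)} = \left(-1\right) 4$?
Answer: $-402$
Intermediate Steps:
$Z{\left(P \right)} = -4$
$G{\left(T,J \right)} = - 14 J$ ($G{\left(T,J \right)} = 7 \left(- 3 J + J\right) = 7 \left(- 2 J\right) = - 14 J$)
$\left(G{\left(Z{\left(-1 \right)},2 \right)} - 39\right) 6 = \left(\left(-14\right) 2 - 39\right) 6 = \left(-28 - 39\right) 6 = \left(-67\right) 6 = -402$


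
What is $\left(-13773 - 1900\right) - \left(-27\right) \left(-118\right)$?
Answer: $-18859$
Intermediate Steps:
$\left(-13773 - 1900\right) - \left(-27\right) \left(-118\right) = \left(-13773 - 1900\right) - 3186 = -15673 - 3186 = -18859$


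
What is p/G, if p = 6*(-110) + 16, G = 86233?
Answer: -92/12319 ≈ -0.0074681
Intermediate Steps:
p = -644 (p = -660 + 16 = -644)
p/G = -644/86233 = -644*1/86233 = -92/12319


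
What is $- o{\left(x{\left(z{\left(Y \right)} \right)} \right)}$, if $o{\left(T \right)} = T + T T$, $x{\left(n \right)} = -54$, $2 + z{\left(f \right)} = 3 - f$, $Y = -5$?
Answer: $-2862$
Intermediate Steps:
$z{\left(f \right)} = 1 - f$ ($z{\left(f \right)} = -2 - \left(-3 + f\right) = 1 - f$)
$o{\left(T \right)} = T + T^{2}$
$- o{\left(x{\left(z{\left(Y \right)} \right)} \right)} = - \left(-54\right) \left(1 - 54\right) = - \left(-54\right) \left(-53\right) = \left(-1\right) 2862 = -2862$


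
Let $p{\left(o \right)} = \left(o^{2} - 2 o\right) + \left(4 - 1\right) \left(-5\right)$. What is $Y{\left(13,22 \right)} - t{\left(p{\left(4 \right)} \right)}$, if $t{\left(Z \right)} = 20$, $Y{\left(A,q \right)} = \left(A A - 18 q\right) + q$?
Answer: $-225$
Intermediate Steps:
$Y{\left(A,q \right)} = A^{2} - 17 q$ ($Y{\left(A,q \right)} = \left(A^{2} - 18 q\right) + q = A^{2} - 17 q$)
$p{\left(o \right)} = -15 + o^{2} - 2 o$ ($p{\left(o \right)} = \left(o^{2} - 2 o\right) + 3 \left(-5\right) = \left(o^{2} - 2 o\right) - 15 = -15 + o^{2} - 2 o$)
$Y{\left(13,22 \right)} - t{\left(p{\left(4 \right)} \right)} = \left(13^{2} - 374\right) - 20 = \left(169 - 374\right) - 20 = -205 - 20 = -225$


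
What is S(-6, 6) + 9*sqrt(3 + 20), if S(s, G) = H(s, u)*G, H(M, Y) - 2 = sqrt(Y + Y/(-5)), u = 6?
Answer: 12 + 9*sqrt(23) + 12*sqrt(30)/5 ≈ 68.308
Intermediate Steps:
H(M, Y) = 2 + 2*sqrt(5)*sqrt(Y)/5 (H(M, Y) = 2 + sqrt(Y + Y/(-5)) = 2 + sqrt(Y + Y*(-1/5)) = 2 + sqrt(Y - Y/5) = 2 + sqrt(4*Y/5) = 2 + 2*sqrt(5)*sqrt(Y)/5)
S(s, G) = G*(2 + 2*sqrt(30)/5) (S(s, G) = (2 + 2*sqrt(5)*sqrt(6)/5)*G = (2 + 2*sqrt(30)/5)*G = G*(2 + 2*sqrt(30)/5))
S(-6, 6) + 9*sqrt(3 + 20) = (2/5)*6*(5 + sqrt(30)) + 9*sqrt(3 + 20) = (12 + 12*sqrt(30)/5) + 9*sqrt(23) = 12 + 9*sqrt(23) + 12*sqrt(30)/5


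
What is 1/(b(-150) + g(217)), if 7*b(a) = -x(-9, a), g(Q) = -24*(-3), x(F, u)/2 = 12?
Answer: 7/480 ≈ 0.014583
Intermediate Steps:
x(F, u) = 24 (x(F, u) = 2*12 = 24)
g(Q) = 72
b(a) = -24/7 (b(a) = (-1*24)/7 = (⅐)*(-24) = -24/7)
1/(b(-150) + g(217)) = 1/(-24/7 + 72) = 1/(480/7) = 7/480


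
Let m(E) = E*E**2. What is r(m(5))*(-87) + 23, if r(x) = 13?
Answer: -1108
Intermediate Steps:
m(E) = E**3
r(m(5))*(-87) + 23 = 13*(-87) + 23 = -1131 + 23 = -1108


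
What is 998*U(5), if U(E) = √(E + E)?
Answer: 998*√10 ≈ 3156.0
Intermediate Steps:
U(E) = √2*√E (U(E) = √(2*E) = √2*√E)
998*U(5) = 998*(√2*√5) = 998*√10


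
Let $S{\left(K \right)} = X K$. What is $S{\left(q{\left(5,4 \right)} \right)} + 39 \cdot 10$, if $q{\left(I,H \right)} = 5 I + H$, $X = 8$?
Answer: $622$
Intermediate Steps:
$q{\left(I,H \right)} = H + 5 I$
$S{\left(K \right)} = 8 K$
$S{\left(q{\left(5,4 \right)} \right)} + 39 \cdot 10 = 8 \left(4 + 5 \cdot 5\right) + 39 \cdot 10 = 8 \left(4 + 25\right) + 390 = 8 \cdot 29 + 390 = 232 + 390 = 622$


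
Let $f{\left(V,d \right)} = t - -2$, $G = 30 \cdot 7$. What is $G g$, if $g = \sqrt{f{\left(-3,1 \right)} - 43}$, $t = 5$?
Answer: $1260 i \approx 1260.0 i$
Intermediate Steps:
$G = 210$
$f{\left(V,d \right)} = 7$ ($f{\left(V,d \right)} = 5 - -2 = 5 + 2 = 7$)
$g = 6 i$ ($g = \sqrt{7 - 43} = \sqrt{-36} = 6 i \approx 6.0 i$)
$G g = 210 \cdot 6 i = 1260 i$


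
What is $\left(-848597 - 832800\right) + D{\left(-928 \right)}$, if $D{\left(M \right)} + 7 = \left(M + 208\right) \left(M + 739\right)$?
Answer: $-1545324$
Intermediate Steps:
$D{\left(M \right)} = -7 + \left(208 + M\right) \left(739 + M\right)$ ($D{\left(M \right)} = -7 + \left(M + 208\right) \left(M + 739\right) = -7 + \left(208 + M\right) \left(739 + M\right)$)
$\left(-848597 - 832800\right) + D{\left(-928 \right)} = \left(-848597 - 832800\right) + \left(153705 + \left(-928\right)^{2} + 947 \left(-928\right)\right) = -1681397 + \left(153705 + 861184 - 878816\right) = -1681397 + 136073 = -1545324$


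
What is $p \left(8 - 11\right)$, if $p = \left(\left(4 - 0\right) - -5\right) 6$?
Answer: $-162$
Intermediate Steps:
$p = 54$ ($p = \left(\left(4 + 0\right) + 5\right) 6 = \left(4 + 5\right) 6 = 9 \cdot 6 = 54$)
$p \left(8 - 11\right) = 54 \left(8 - 11\right) = 54 \left(-3\right) = -162$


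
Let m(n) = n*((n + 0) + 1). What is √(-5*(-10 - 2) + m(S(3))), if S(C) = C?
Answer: 6*√2 ≈ 8.4853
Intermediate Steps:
m(n) = n*(1 + n) (m(n) = n*(n + 1) = n*(1 + n))
√(-5*(-10 - 2) + m(S(3))) = √(-5*(-10 - 2) + 3*(1 + 3)) = √(-5*(-12) + 3*4) = √(60 + 12) = √72 = 6*√2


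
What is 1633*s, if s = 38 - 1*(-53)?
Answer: 148603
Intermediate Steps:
s = 91 (s = 38 + 53 = 91)
1633*s = 1633*91 = 148603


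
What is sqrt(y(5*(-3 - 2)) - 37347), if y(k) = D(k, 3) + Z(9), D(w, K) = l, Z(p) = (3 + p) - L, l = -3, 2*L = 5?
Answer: I*sqrt(149362)/2 ≈ 193.24*I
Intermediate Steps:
L = 5/2 (L = (1/2)*5 = 5/2 ≈ 2.5000)
Z(p) = 1/2 + p (Z(p) = (3 + p) - 1*5/2 = (3 + p) - 5/2 = 1/2 + p)
D(w, K) = -3
y(k) = 13/2 (y(k) = -3 + (1/2 + 9) = -3 + 19/2 = 13/2)
sqrt(y(5*(-3 - 2)) - 37347) = sqrt(13/2 - 37347) = sqrt(-74681/2) = I*sqrt(149362)/2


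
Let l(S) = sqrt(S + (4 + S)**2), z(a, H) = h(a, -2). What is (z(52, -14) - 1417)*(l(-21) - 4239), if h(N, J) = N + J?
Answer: 5794713 - 2734*sqrt(67) ≈ 5.7723e+6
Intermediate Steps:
h(N, J) = J + N
z(a, H) = -2 + a
(z(52, -14) - 1417)*(l(-21) - 4239) = ((-2 + 52) - 1417)*(sqrt(-21 + (4 - 21)**2) - 4239) = (50 - 1417)*(sqrt(-21 + (-17)**2) - 4239) = -1367*(sqrt(-21 + 289) - 4239) = -1367*(sqrt(268) - 4239) = -1367*(2*sqrt(67) - 4239) = -1367*(-4239 + 2*sqrt(67)) = 5794713 - 2734*sqrt(67)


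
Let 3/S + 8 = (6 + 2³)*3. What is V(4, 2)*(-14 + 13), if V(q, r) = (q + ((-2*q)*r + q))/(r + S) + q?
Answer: -12/71 ≈ -0.16901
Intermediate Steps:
S = 3/34 (S = 3/(-8 + (6 + 2³)*3) = 3/(-8 + (6 + 8)*3) = 3/(-8 + 14*3) = 3/(-8 + 42) = 3/34 ≈ 0.088235)
V(q, r) = q + (2*q - 2*q*r)/(3/34 + r) (V(q, r) = (q + ((-2*q)*r + q))/(r + 3/34) + q = (q + (-2*q*r + q))/(3/34 + r) + q = (q + (q - 2*q*r))/(3/34 + r) + q = (2*q - 2*q*r)/(3/34 + r) + q = q + (2*q - 2*q*r)/(3/34 + r))
V(4, 2)*(-14 + 13) = (4*(71 - 34*2)/(3 + 34*2))*(-14 + 13) = (4*(71 - 68)/(3 + 68))*(-1) = (4*3/71)*(-1) = (4*(1/71)*3)*(-1) = (12/71)*(-1) = -12/71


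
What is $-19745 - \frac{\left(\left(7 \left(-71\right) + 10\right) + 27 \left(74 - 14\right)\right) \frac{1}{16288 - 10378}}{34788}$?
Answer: $- \frac{4059514345733}{205597080} \approx -19745.0$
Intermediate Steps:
$-19745 - \frac{\left(\left(7 \left(-71\right) + 10\right) + 27 \left(74 - 14\right)\right) \frac{1}{16288 - 10378}}{34788} = -19745 - \frac{\left(-497 + 10\right) + 27 \cdot 60}{5910} \cdot \frac{1}{34788} = -19745 - \left(-487 + 1620\right) \frac{1}{5910} \cdot \frac{1}{34788} = -19745 - 1133 \cdot \frac{1}{5910} \cdot \frac{1}{34788} = -19745 - \frac{1133}{5910} \cdot \frac{1}{34788} = -19745 - \frac{1133}{205597080} = - \frac{4059514345733}{205597080}$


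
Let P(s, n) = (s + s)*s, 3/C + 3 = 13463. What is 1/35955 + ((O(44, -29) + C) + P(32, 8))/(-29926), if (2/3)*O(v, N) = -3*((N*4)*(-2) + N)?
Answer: -109728691451/2896563276360 ≈ -0.037882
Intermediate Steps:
C = 3/13460 (C = 3/(-3 + 13463) = 3/13460 ≈ 0.00022288)
O(v, N) = 63*N/2 (O(v, N) = 3*(-3*((N*4)*(-2) + N))/2 = 3*(-3*((4*N)*(-2) + N))/2 = 3*(-3*(-8*N + N))/2 = 3*(-(-21)*N)/2 = 3*(21*N)/2 = 63*N/2)
P(s, n) = 2*s² (P(s, n) = (2*s)*s = 2*s²)
1/35955 + ((O(44, -29) + C) + P(32, 8))/(-29926) = 1/35955 + (((63/2)*(-29) + 3/13460) + 2*32²)/(-29926) = 1/35955 + ((-1827/2 + 3/13460) + 2*1024)*(-1/29926) = 1/35955 + (-12295707/13460 + 2048)*(-1/29926) = 1/35955 + (15270373/13460)*(-1/29926) = 1/35955 - 15270373/402803960 = -109728691451/2896563276360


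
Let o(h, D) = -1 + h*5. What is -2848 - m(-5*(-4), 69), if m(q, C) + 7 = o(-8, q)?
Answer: -2800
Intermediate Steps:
o(h, D) = -1 + 5*h
m(q, C) = -48 (m(q, C) = -7 + (-1 + 5*(-8)) = -7 + (-1 - 40) = -7 - 41 = -48)
-2848 - m(-5*(-4), 69) = -2848 - 1*(-48) = -2848 + 48 = -2800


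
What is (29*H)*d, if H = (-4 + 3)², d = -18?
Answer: -522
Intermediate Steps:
H = 1 (H = (-1)² = 1)
(29*H)*d = (29*1)*(-18) = 29*(-18) = -522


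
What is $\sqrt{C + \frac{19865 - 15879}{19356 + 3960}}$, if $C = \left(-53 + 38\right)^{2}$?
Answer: $\frac{\sqrt{30602751294}}{11658} \approx 15.006$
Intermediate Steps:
$C = 225$ ($C = \left(-15\right)^{2} = 225$)
$\sqrt{C + \frac{19865 - 15879}{19356 + 3960}} = \sqrt{225 + \frac{19865 - 15879}{19356 + 3960}} = \sqrt{225 + \frac{3986}{23316}} = \sqrt{225 + 3986 \cdot \frac{1}{23316}} = \sqrt{225 + \frac{1993}{11658}} = \sqrt{\frac{2625043}{11658}} = \frac{\sqrt{30602751294}}{11658}$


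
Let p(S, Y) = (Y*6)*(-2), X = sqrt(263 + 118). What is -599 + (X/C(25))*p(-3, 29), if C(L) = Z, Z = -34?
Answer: -599 + 174*sqrt(381)/17 ≈ -399.21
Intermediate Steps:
C(L) = -34
X = sqrt(381) ≈ 19.519
p(S, Y) = -12*Y (p(S, Y) = (6*Y)*(-2) = -12*Y)
-599 + (X/C(25))*p(-3, 29) = -599 + (sqrt(381)/(-34))*(-12*29) = -599 + (sqrt(381)*(-1/34))*(-348) = -599 - sqrt(381)/34*(-348) = -599 + 174*sqrt(381)/17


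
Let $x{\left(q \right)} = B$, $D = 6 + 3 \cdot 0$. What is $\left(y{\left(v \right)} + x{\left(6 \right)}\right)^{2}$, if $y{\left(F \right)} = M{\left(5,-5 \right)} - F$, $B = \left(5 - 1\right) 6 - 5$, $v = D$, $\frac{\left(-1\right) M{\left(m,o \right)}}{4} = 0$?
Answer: $169$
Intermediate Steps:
$M{\left(m,o \right)} = 0$ ($M{\left(m,o \right)} = \left(-4\right) 0 = 0$)
$D = 6$ ($D = 6 + 0 = 6$)
$v = 6$
$B = 19$ ($B = 4 \cdot 6 - 5 = 24 - 5 = 19$)
$y{\left(F \right)} = - F$ ($y{\left(F \right)} = 0 - F = - F$)
$x{\left(q \right)} = 19$
$\left(y{\left(v \right)} + x{\left(6 \right)}\right)^{2} = \left(\left(-1\right) 6 + 19\right)^{2} = \left(-6 + 19\right)^{2} = 13^{2} = 169$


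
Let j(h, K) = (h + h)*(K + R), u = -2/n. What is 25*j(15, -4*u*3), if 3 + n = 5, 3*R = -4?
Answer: 8000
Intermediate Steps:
R = -4/3 (R = (⅓)*(-4) = -4/3 ≈ -1.3333)
n = 2 (n = -3 + 5 = 2)
u = -1 (u = -2/2 = -2*½ = -1)
j(h, K) = 2*h*(-4/3 + K) (j(h, K) = (h + h)*(K - 4/3) = (2*h)*(-4/3 + K) = 2*h*(-4/3 + K))
25*j(15, -4*u*3) = 25*((⅔)*15*(-4 + 3*(-4*(-1)*3))) = 25*((⅔)*15*(-4 + 3*(4*3))) = 25*((⅔)*15*(-4 + 3*12)) = 25*((⅔)*15*(-4 + 36)) = 25*((⅔)*15*32) = 25*320 = 8000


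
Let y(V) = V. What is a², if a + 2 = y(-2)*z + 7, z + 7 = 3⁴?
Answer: 20449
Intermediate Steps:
z = 74 (z = -7 + 3⁴ = -7 + 81 = 74)
a = -143 (a = -2 + (-2*74 + 7) = -2 + (-148 + 7) = -2 - 141 = -143)
a² = (-143)² = 20449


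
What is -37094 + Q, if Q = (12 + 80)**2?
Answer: -28630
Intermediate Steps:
Q = 8464 (Q = 92**2 = 8464)
-37094 + Q = -37094 + 8464 = -28630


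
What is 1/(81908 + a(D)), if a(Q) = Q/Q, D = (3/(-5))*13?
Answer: 1/81909 ≈ 1.2209e-5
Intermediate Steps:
D = -39/5 (D = (3*(-⅕))*13 = -⅗*13 = -39/5 ≈ -7.8000)
a(Q) = 1
1/(81908 + a(D)) = 1/(81908 + 1) = 1/81909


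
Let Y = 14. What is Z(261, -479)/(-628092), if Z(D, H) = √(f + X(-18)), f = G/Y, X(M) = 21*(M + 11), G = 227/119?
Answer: -5*I*√332758/149485896 ≈ -1.9295e-5*I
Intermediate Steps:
G = 227/119 (G = 227*(1/119) = 227/119 ≈ 1.9076)
X(M) = 231 + 21*M (X(M) = 21*(11 + M) = 231 + 21*M)
f = 227/1666 (f = (227/119)/14 = (227/119)*(1/14) = 227/1666 ≈ 0.13625)
Z(D, H) = 5*I*√332758/238 (Z(D, H) = √(227/1666 + (231 + 21*(-18))) = √(227/1666 + (231 - 378)) = √(227/1666 - 147) = √(-244675/1666) = 5*I*√332758/238)
Z(261, -479)/(-628092) = (5*I*√332758/238)/(-628092) = (5*I*√332758/238)*(-1/628092) = -5*I*√332758/149485896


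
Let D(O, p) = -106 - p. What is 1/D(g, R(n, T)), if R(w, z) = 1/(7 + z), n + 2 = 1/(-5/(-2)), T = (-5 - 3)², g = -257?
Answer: -71/7527 ≈ -0.0094327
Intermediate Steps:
T = 64 (T = (-8)² = 64)
n = -8/5 (n = -2 + 1/(-5/(-2)) = -2 + 1/(-5*(-½)) = -2 + 1/(5/2) = -2 + ⅖ = -8/5 ≈ -1.6000)
1/D(g, R(n, T)) = 1/(-106 - 1/(7 + 64)) = 1/(-106 - 1/71) = 1/(-7527/71) = -71/7527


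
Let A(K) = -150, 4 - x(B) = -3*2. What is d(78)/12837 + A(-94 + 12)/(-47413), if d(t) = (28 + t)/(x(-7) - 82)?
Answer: 66806911/21911064516 ≈ 0.0030490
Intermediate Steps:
x(B) = 10 (x(B) = 4 - (-3)*2 = 4 - 1*(-6) = 4 + 6 = 10)
d(t) = -7/18 - t/72 (d(t) = (28 + t)/(10 - 82) = (28 + t)/(-72) = (28 + t)*(-1/72) = -7/18 - t/72)
d(78)/12837 + A(-94 + 12)/(-47413) = (-7/18 - 1/72*78)/12837 - 150/(-47413) = (-7/18 - 13/12)*(1/12837) - 150*(-1/47413) = -53/36*1/12837 + 150/47413 = -53/462132 + 150/47413 = 66806911/21911064516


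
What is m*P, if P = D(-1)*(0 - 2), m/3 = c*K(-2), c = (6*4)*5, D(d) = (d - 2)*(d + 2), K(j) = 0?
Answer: 0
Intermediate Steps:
D(d) = (-2 + d)*(2 + d)
c = 120 (c = 24*5 = 120)
m = 0 (m = 3*(120*0) = 3*0 = 0)
P = 6 (P = (-4 + (-1)**2)*(0 - 2) = (-4 + 1)*(-2) = -3*(-2) = 6)
m*P = 0*6 = 0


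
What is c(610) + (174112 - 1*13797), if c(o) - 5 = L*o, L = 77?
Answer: 207290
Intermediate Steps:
c(o) = 5 + 77*o
c(610) + (174112 - 1*13797) = (5 + 77*610) + (174112 - 1*13797) = (5 + 46970) + (174112 - 13797) = 46975 + 160315 = 207290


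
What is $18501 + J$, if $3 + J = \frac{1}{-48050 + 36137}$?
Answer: $\frac{220366673}{11913} \approx 18498.0$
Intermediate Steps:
$J = - \frac{35740}{11913}$ ($J = -3 + \frac{1}{-48050 + 36137} = -3 + \frac{1}{-11913} = -3 - \frac{1}{11913} = - \frac{35740}{11913} \approx -3.0001$)
$18501 + J = 18501 - \frac{35740}{11913} = \frac{220366673}{11913}$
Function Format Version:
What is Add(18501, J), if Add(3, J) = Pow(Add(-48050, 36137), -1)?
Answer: Rational(220366673, 11913) ≈ 18498.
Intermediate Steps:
J = Rational(-35740, 11913) (J = Add(-3, Pow(Add(-48050, 36137), -1)) = Add(-3, Pow(-11913, -1)) = Add(-3, Rational(-1, 11913)) = Rational(-35740, 11913) ≈ -3.0001)
Add(18501, J) = Add(18501, Rational(-35740, 11913)) = Rational(220366673, 11913)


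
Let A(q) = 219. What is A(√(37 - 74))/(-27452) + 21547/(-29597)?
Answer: -597989987/812496844 ≈ -0.73599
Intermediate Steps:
A(√(37 - 74))/(-27452) + 21547/(-29597) = 219/(-27452) + 21547/(-29597) = 219*(-1/27452) + 21547*(-1/29597) = -219/27452 - 21547/29597 = -597989987/812496844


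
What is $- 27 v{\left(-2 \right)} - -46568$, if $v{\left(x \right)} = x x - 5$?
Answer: $46595$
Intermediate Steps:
$v{\left(x \right)} = -5 + x^{2}$ ($v{\left(x \right)} = x^{2} - 5 = -5 + x^{2}$)
$- 27 v{\left(-2 \right)} - -46568 = - 27 \left(-5 + \left(-2\right)^{2}\right) - -46568 = - 27 \left(-5 + 4\right) + 46568 = \left(-27\right) \left(-1\right) + 46568 = 27 + 46568 = 46595$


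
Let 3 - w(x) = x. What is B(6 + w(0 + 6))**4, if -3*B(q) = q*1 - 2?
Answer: 1/81 ≈ 0.012346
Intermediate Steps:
w(x) = 3 - x
B(q) = 2/3 - q/3 (B(q) = -(q*1 - 2)/3 = -(q - 2)/3 = -(-2 + q)/3 = 2/3 - q/3)
B(6 + w(0 + 6))**4 = (2/3 - (6 + (3 - (0 + 6)))/3)**4 = (2/3 - (6 + (3 - 1*6))/3)**4 = (2/3 - (6 + (3 - 6))/3)**4 = (2/3 - (6 - 3)/3)**4 = (2/3 - 1/3*3)**4 = (2/3 - 1)**4 = (-1/3)**4 = 1/81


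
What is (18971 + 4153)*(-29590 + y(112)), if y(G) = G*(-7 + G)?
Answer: -412300920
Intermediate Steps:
(18971 + 4153)*(-29590 + y(112)) = (18971 + 4153)*(-29590 + 112*(-7 + 112)) = 23124*(-29590 + 112*105) = 23124*(-29590 + 11760) = 23124*(-17830) = -412300920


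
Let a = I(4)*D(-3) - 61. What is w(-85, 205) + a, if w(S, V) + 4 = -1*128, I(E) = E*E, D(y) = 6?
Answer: -97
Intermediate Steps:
I(E) = E²
w(S, V) = -132 (w(S, V) = -4 - 1*128 = -4 - 128 = -132)
a = 35 (a = 4²*6 - 61 = 16*6 - 61 = 96 - 61 = 35)
w(-85, 205) + a = -132 + 35 = -97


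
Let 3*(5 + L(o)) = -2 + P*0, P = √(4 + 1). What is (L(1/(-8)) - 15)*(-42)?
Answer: 868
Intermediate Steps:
P = √5 ≈ 2.2361
L(o) = -17/3 (L(o) = -5 + (-2 + √5*0)/3 = -5 + (-2 + 0)/3 = -5 + (⅓)*(-2) = -5 - ⅔ = -17/3)
(L(1/(-8)) - 15)*(-42) = (-17/3 - 15)*(-42) = -62/3*(-42) = 868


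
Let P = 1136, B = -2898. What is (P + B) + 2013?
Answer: 251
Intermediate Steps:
(P + B) + 2013 = (1136 - 2898) + 2013 = -1762 + 2013 = 251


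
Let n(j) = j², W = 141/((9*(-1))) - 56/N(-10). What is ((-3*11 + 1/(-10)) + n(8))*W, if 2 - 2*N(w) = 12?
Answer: -6901/50 ≈ -138.02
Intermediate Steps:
N(w) = -5 (N(w) = 1 - ½*12 = 1 - 6 = -5)
W = -67/15 (W = 141/((9*(-1))) - 56/(-5) = 141/(-9) - 56*(-⅕) = 141*(-⅑) + 56/5 = -47/3 + 56/5 = -67/15 ≈ -4.4667)
((-3*11 + 1/(-10)) + n(8))*W = ((-3*11 + 1/(-10)) + 8²)*(-67/15) = ((-33 - ⅒) + 64)*(-67/15) = (-331/10 + 64)*(-67/15) = (309/10)*(-67/15) = -6901/50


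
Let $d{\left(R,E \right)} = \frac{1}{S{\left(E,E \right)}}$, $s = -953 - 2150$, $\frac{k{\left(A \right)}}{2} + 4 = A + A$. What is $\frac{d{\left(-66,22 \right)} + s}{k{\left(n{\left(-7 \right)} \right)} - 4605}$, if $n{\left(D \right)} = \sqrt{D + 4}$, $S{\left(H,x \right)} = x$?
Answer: $\frac{314906445}{468155974} + \frac{136530 i \sqrt{3}}{234077987} \approx 0.67265 + 0.0010102 i$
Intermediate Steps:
$n{\left(D \right)} = \sqrt{4 + D}$
$k{\left(A \right)} = -8 + 4 A$ ($k{\left(A \right)} = -8 + 2 \left(A + A\right) = -8 + 2 \cdot 2 A = -8 + 4 A$)
$s = -3103$
$d{\left(R,E \right)} = \frac{1}{E}$
$\frac{d{\left(-66,22 \right)} + s}{k{\left(n{\left(-7 \right)} \right)} - 4605} = \frac{\frac{1}{22} - 3103}{\left(-8 + 4 \sqrt{4 - 7}\right) - 4605} = \frac{\frac{1}{22} - 3103}{\left(-8 + 4 \sqrt{-3}\right) - 4605} = - \frac{68265}{22 \left(\left(-8 + 4 i \sqrt{3}\right) - 4605\right)} = - \frac{68265}{22 \left(-4613 + 4 i \sqrt{3}\right)}$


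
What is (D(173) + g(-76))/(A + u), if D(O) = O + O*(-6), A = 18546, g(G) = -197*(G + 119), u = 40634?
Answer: -2334/14795 ≈ -0.15776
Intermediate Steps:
g(G) = -23443 - 197*G (g(G) = -197*(119 + G) = -23443 - 197*G)
D(O) = -5*O (D(O) = O - 6*O = -5*O)
(D(173) + g(-76))/(A + u) = (-5*173 + (-23443 - 197*(-76)))/(18546 + 40634) = (-865 + (-23443 + 14972))/59180 = (-865 - 8471)*(1/59180) = -9336*1/59180 = -2334/14795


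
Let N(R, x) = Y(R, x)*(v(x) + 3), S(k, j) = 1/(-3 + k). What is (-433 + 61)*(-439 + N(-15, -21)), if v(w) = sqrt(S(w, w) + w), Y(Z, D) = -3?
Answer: 166656 + 93*I*sqrt(3030) ≈ 1.6666e+5 + 5119.2*I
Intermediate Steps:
v(w) = sqrt(w + 1/(-3 + w)) (v(w) = sqrt(1/(-3 + w) + w) = sqrt(w + 1/(-3 + w)))
N(R, x) = -9 - 3*sqrt((1 + x*(-3 + x))/(-3 + x)) (N(R, x) = -3*(sqrt((1 + x*(-3 + x))/(-3 + x)) + 3) = -3*(3 + sqrt((1 + x*(-3 + x))/(-3 + x))) = -9 - 3*sqrt((1 + x*(-3 + x))/(-3 + x)))
(-433 + 61)*(-439 + N(-15, -21)) = (-433 + 61)*(-439 + (-9 - 3*sqrt(1 - 21*(-3 - 21))*(I*sqrt(6)/12))) = -372*(-439 + (-9 - 3*sqrt(1 - 21*(-24))*(I*sqrt(6)/12))) = -372*(-439 + (-9 - 3*I*sqrt(6)*sqrt(1 + 504)/12)) = -372*(-439 + (-9 - 3*I*sqrt(3030)/12)) = -372*(-439 + (-9 - I*sqrt(3030)/4)) = -372*(-448 - I*sqrt(3030)/4) = 166656 + 93*I*sqrt(3030)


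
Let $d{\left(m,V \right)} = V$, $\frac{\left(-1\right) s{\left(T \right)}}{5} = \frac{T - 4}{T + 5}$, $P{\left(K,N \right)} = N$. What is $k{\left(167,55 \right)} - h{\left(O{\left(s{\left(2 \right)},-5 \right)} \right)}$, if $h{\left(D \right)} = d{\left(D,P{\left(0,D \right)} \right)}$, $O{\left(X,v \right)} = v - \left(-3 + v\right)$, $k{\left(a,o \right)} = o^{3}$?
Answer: $166372$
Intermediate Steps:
$s{\left(T \right)} = - \frac{5 \left(-4 + T\right)}{5 + T}$ ($s{\left(T \right)} = - 5 \frac{T - 4}{T + 5} = - 5 \frac{-4 + T}{5 + T} = - \frac{5 \left(-4 + T\right)}{5 + T}$)
$O{\left(X,v \right)} = 3$
$h{\left(D \right)} = D$
$k{\left(167,55 \right)} - h{\left(O{\left(s{\left(2 \right)},-5 \right)} \right)} = 55^{3} - 3 = 166375 - 3 = 166372$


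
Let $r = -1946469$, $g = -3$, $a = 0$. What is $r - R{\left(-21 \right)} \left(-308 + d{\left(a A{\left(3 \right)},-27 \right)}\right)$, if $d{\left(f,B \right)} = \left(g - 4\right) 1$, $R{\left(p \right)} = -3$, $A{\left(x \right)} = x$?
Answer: $-1947414$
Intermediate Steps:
$d{\left(f,B \right)} = -7$ ($d{\left(f,B \right)} = \left(-3 - 4\right) 1 = \left(-7\right) 1 = -7$)
$r - R{\left(-21 \right)} \left(-308 + d{\left(a A{\left(3 \right)},-27 \right)}\right) = -1946469 - - 3 \left(-308 - 7\right) = -1946469 - \left(-3\right) \left(-315\right) = -1946469 - 945 = -1947414$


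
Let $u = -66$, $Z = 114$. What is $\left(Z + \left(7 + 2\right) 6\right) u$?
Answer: $-11088$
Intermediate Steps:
$\left(Z + \left(7 + 2\right) 6\right) u = \left(114 + \left(7 + 2\right) 6\right) \left(-66\right) = \left(114 + 9 \cdot 6\right) \left(-66\right) = \left(114 + 54\right) \left(-66\right) = 168 \left(-66\right) = -11088$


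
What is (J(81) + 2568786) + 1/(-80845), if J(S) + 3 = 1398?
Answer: 207786282944/80845 ≈ 2.5702e+6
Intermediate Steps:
J(S) = 1395 (J(S) = -3 + 1398 = 1395)
(J(81) + 2568786) + 1/(-80845) = (1395 + 2568786) + 1/(-80845) = 2570181 - 1/80845 = 207786282944/80845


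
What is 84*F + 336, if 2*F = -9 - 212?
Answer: -8946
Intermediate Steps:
F = -221/2 (F = (-9 - 212)/2 = (½)*(-221) = -221/2 ≈ -110.50)
84*F + 336 = 84*(-221/2) + 336 = -9282 + 336 = -8946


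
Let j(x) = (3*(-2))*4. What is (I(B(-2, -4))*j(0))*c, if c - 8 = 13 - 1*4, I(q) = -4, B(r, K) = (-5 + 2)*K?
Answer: 1632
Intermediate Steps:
B(r, K) = -3*K
j(x) = -24 (j(x) = -6*4 = -24)
c = 17 (c = 8 + (13 - 1*4) = 8 + (13 - 4) = 8 + 9 = 17)
(I(B(-2, -4))*j(0))*c = -4*(-24)*17 = 96*17 = 1632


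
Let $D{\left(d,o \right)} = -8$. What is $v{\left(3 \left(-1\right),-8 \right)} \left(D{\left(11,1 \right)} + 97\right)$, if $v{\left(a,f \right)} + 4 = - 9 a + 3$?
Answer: $2314$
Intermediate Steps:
$v{\left(a,f \right)} = -1 - 9 a$ ($v{\left(a,f \right)} = -4 - \left(-3 + 9 a\right) = -1 - 9 a$)
$v{\left(3 \left(-1\right),-8 \right)} \left(D{\left(11,1 \right)} + 97\right) = \left(-1 - 9 \cdot 3 \left(-1\right)\right) \left(-8 + 97\right) = \left(-1 - -27\right) 89 = \left(-1 + 27\right) 89 = 26 \cdot 89 = 2314$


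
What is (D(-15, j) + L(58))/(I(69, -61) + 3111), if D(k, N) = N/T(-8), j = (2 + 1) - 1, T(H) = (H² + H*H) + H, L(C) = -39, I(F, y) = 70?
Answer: -2339/190860 ≈ -0.012255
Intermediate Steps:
T(H) = H + 2*H² (T(H) = (H² + H²) + H = 2*H² + H = H + 2*H²)
j = 2 (j = 3 - 1 = 2)
D(k, N) = N/120 (D(k, N) = N/((-8*(1 + 2*(-8)))) = N/((-8*(1 - 16))) = N/((-8*(-15))) = N/120)
(D(-15, j) + L(58))/(I(69, -61) + 3111) = ((1/120)*2 - 39)/(70 + 3111) = (1/60 - 39)/3181 = -2339/60*1/3181 = -2339/190860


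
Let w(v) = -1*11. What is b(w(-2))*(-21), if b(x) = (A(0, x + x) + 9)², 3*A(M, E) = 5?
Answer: -7168/3 ≈ -2389.3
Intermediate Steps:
w(v) = -11
A(M, E) = 5/3 (A(M, E) = (⅓)*5 = 5/3)
b(x) = 1024/9 (b(x) = (5/3 + 9)² = (32/3)² = 1024/9)
b(w(-2))*(-21) = (1024/9)*(-21) = -7168/3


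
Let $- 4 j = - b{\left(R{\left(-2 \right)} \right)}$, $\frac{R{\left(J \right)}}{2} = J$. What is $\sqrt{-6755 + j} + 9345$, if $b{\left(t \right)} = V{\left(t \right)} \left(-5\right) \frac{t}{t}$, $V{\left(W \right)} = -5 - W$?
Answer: $9345 + \frac{i \sqrt{27015}}{2} \approx 9345.0 + 82.181 i$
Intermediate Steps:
$R{\left(J \right)} = 2 J$
$b{\left(t \right)} = 25 + 5 t$ ($b{\left(t \right)} = \left(-5 - t\right) \left(-5\right) \frac{t}{t} = \left(25 + 5 t\right) 1 = 25 + 5 t$)
$j = \frac{5}{4}$ ($j = - \frac{\left(-1\right) \left(25 + 5 \cdot 2 \left(-2\right)\right)}{4} = - \frac{\left(-1\right) \left(25 + 5 \left(-4\right)\right)}{4} = - \frac{\left(-1\right) \left(25 - 20\right)}{4} = - \frac{\left(-1\right) 5}{4} = \left(- \frac{1}{4}\right) \left(-5\right) = \frac{5}{4} \approx 1.25$)
$\sqrt{-6755 + j} + 9345 = \sqrt{-6755 + \frac{5}{4}} + 9345 = \sqrt{- \frac{27015}{4}} + 9345 = \frac{i \sqrt{27015}}{2} + 9345 = 9345 + \frac{i \sqrt{27015}}{2}$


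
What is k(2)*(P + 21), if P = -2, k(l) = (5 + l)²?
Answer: 931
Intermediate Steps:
k(2)*(P + 21) = (5 + 2)²*(-2 + 21) = 7²*19 = 49*19 = 931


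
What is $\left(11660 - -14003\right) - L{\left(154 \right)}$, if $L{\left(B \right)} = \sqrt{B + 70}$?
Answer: $25663 - 4 \sqrt{14} \approx 25648.0$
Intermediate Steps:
$L{\left(B \right)} = \sqrt{70 + B}$
$\left(11660 - -14003\right) - L{\left(154 \right)} = \left(11660 - -14003\right) - \sqrt{70 + 154} = \left(11660 + 14003\right) - \sqrt{224} = 25663 - 4 \sqrt{14}$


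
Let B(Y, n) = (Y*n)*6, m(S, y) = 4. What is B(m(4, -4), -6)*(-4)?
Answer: 576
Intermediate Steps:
B(Y, n) = 6*Y*n
B(m(4, -4), -6)*(-4) = (6*4*(-6))*(-4) = -144*(-4) = 576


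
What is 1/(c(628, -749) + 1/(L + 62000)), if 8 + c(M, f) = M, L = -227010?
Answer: 165010/102306199 ≈ 0.0016129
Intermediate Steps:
c(M, f) = -8 + M
1/(c(628, -749) + 1/(L + 62000)) = 1/((-8 + 628) + 1/(-227010 + 62000)) = 1/(620 + 1/(-165010)) = 1/(620 - 1/165010) = 1/(102306199/165010) = 165010/102306199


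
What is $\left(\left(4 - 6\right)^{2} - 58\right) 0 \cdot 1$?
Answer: $0$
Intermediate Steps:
$\left(\left(4 - 6\right)^{2} - 58\right) 0 \cdot 1 = \left(\left(-2\right)^{2} - 58\right) 0 = \left(4 - 58\right) 0 = \left(-54\right) 0 = 0$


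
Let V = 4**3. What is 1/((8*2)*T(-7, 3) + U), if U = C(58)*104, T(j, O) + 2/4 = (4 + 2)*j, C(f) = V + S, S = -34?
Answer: 1/2440 ≈ 0.00040984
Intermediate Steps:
V = 64
C(f) = 30 (C(f) = 64 - 34 = 30)
T(j, O) = -1/2 + 6*j (T(j, O) = -1/2 + (4 + 2)*j = -1/2 + 6*j)
U = 3120 (U = 30*104 = 3120)
1/((8*2)*T(-7, 3) + U) = 1/((8*2)*(-1/2 + 6*(-7)) + 3120) = 1/(16*(-1/2 - 42) + 3120) = 1/(16*(-85/2) + 3120) = 1/(-680 + 3120) = 1/2440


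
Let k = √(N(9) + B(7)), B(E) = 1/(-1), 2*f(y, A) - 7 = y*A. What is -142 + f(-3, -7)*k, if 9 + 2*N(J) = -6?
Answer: -142 + 7*I*√34 ≈ -142.0 + 40.817*I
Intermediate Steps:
f(y, A) = 7/2 + A*y/2 (f(y, A) = 7/2 + (y*A)/2 = 7/2 + (A*y)/2 = 7/2 + A*y/2)
N(J) = -15/2 (N(J) = -9/2 + (½)*(-6) = -9/2 - 3 = -15/2)
B(E) = -1
k = I*√34/2 (k = √(-15/2 - 1) = √(-17/2) = I*√34/2 ≈ 2.9155*I)
-142 + f(-3, -7)*k = -142 + (7/2 + (½)*(-7)*(-3))*(I*√34/2) = -142 + (7/2 + 21/2)*(I*√34/2) = -142 + 14*(I*√34/2) = -142 + 7*I*√34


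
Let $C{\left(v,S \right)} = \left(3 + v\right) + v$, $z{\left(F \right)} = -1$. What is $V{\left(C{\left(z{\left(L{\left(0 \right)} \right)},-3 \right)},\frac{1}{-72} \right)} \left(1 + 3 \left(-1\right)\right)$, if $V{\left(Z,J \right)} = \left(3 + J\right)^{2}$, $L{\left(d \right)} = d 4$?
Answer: $- \frac{46225}{2592} \approx -17.834$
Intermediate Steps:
$L{\left(d \right)} = 4 d$
$C{\left(v,S \right)} = 3 + 2 v$
$V{\left(C{\left(z{\left(L{\left(0 \right)} \right)},-3 \right)},\frac{1}{-72} \right)} \left(1 + 3 \left(-1\right)\right) = \left(3 + \frac{1}{-72}\right)^{2} \left(1 + 3 \left(-1\right)\right) = \left(3 - \frac{1}{72}\right)^{2} \left(1 - 3\right) = \left(\frac{215}{72}\right)^{2} \left(-2\right) = \frac{46225}{5184} \left(-2\right) = - \frac{46225}{2592}$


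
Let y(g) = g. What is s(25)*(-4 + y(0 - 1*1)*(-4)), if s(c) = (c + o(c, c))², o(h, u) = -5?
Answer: 0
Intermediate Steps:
s(c) = (-5 + c)² (s(c) = (c - 5)² = (-5 + c)²)
s(25)*(-4 + y(0 - 1*1)*(-4)) = (-5 + 25)²*(-4 + (0 - 1*1)*(-4)) = 20²*(-4 + (0 - 1)*(-4)) = 400*(-4 - 1*(-4)) = 400*(-4 + 4) = 400*0 = 0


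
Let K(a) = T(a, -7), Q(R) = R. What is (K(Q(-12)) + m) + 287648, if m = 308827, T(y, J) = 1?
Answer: 596476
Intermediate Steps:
K(a) = 1
(K(Q(-12)) + m) + 287648 = (1 + 308827) + 287648 = 308828 + 287648 = 596476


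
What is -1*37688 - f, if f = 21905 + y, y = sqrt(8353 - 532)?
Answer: -59593 - 3*sqrt(869) ≈ -59681.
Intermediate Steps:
y = 3*sqrt(869) (y = sqrt(7821) = 3*sqrt(869) ≈ 88.436)
f = 21905 + 3*sqrt(869) ≈ 21993.
-1*37688 - f = -1*37688 - (21905 + 3*sqrt(869)) = -37688 + (-21905 - 3*sqrt(869)) = -59593 - 3*sqrt(869)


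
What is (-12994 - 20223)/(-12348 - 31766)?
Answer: 33217/44114 ≈ 0.75298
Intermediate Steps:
(-12994 - 20223)/(-12348 - 31766) = -33217/(-44114) = -33217*(-1/44114) = 33217/44114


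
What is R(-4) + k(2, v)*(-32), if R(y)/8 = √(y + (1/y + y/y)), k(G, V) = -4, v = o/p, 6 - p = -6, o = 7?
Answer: 128 + 4*I*√13 ≈ 128.0 + 14.422*I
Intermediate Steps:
p = 12 (p = 6 - 1*(-6) = 6 + 6 = 12)
v = 7/12 ≈ 0.58333
R(y) = 8*√(1 + y + 1/y) (R(y) = 8*√(y + (1/y + y/y)) = 8*√(y + (1/y + 1)) = 8*√(y + (1 + 1/y)) = 8*√(1 + y + 1/y))
R(-4) + k(2, v)*(-32) = 8*√(1 - 4 + 1/(-4)) - 4*(-32) = 8*√(1 - 4 - ¼) + 128 = 8*√(-13/4) + 128 = 8*(I*√13/2) + 128 = 4*I*√13 + 128 = 128 + 4*I*√13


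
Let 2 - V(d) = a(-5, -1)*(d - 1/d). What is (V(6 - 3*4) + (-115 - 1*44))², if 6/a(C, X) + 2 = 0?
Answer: 121801/4 ≈ 30450.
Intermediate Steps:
a(C, X) = -3 (a(C, X) = 6/(-2 + 0) = 6/(-2) = 6*(-½) = -3)
V(d) = 2 - 3/d + 3*d (V(d) = 2 - (-3)*(d - 1/d) = 2 - (-3*d + 3/d) = 2 + (-3/d + 3*d) = 2 - 3/d + 3*d)
(V(6 - 3*4) + (-115 - 1*44))² = ((2 - 3/(6 - 3*4) + 3*(6 - 3*4)) + (-115 - 1*44))² = ((2 - 3/(6 - 12) + 3*(6 - 12)) + (-115 - 44))² = ((2 - 3/(-6) + 3*(-6)) - 159)² = ((2 - 3*(-⅙) - 18) - 159)² = ((2 + ½ - 18) - 159)² = (-31/2 - 159)² = (-349/2)² = 121801/4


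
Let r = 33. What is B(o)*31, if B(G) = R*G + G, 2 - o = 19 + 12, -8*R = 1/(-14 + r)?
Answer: -135749/152 ≈ -893.09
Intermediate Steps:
R = -1/152 (R = -1/(8*(-14 + 33)) = -1/8/19 = -1/8*1/19 = -1/152 ≈ -0.0065789)
o = -29 (o = 2 - (19 + 12) = 2 - 1*31 = 2 - 31 = -29)
B(G) = 151*G/152 (B(G) = -G/152 + G = 151*G/152)
B(o)*31 = ((151/152)*(-29))*31 = -4379/152*31 = -135749/152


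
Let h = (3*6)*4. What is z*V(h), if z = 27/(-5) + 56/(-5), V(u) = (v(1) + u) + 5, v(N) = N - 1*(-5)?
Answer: -6889/5 ≈ -1377.8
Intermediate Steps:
v(N) = 5 + N (v(N) = N + 5 = 5 + N)
h = 72 (h = 18*4 = 72)
V(u) = 11 + u (V(u) = ((5 + 1) + u) + 5 = (6 + u) + 5 = 11 + u)
z = -83/5 (z = 27*(-1/5) + 56*(-1/5) = -27/5 - 56/5 = -83/5 ≈ -16.600)
z*V(h) = -83*(11 + 72)/5 = -83/5*83 = -6889/5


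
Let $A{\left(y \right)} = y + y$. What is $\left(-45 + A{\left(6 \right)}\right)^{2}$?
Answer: $1089$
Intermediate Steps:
$A{\left(y \right)} = 2 y$
$\left(-45 + A{\left(6 \right)}\right)^{2} = \left(-45 + 2 \cdot 6\right)^{2} = \left(-45 + 12\right)^{2} = \left(-33\right)^{2} = 1089$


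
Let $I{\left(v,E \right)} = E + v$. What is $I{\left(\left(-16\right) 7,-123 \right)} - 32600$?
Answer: $-32835$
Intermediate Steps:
$I{\left(\left(-16\right) 7,-123 \right)} - 32600 = \left(-123 - 112\right) - 32600 = -235 - 32600 = -32835$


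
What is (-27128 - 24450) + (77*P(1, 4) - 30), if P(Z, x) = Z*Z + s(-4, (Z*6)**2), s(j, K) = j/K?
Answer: -463856/9 ≈ -51540.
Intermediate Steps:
P(Z, x) = Z**2 - 1/(9*Z**2) (P(Z, x) = Z*Z - 4*1/(36*Z**2) = Z**2 - 4*1/(36*Z**2) = Z**2 - 1/(9*Z**2))
(-27128 - 24450) + (77*P(1, 4) - 30) = (-27128 - 24450) + (77*((-1/9 + 1**4)/1**2) - 30) = -51578 + (77*(1*(-1/9 + 1)) - 30) = -51578 + (77*(1*(8/9)) - 30) = -51578 + (77*(8/9) - 30) = -51578 + (616/9 - 30) = -51578 + 346/9 = -463856/9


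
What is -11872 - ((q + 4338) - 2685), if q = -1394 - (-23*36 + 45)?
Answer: -12914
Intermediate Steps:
q = -611 (q = -1394 - (-828 + 45) = -1394 - 1*(-783) = -1394 + 783 = -611)
-11872 - ((q + 4338) - 2685) = -11872 - ((-611 + 4338) - 2685) = -11872 - (3727 - 2685) = -11872 - 1*1042 = -11872 - 1042 = -12914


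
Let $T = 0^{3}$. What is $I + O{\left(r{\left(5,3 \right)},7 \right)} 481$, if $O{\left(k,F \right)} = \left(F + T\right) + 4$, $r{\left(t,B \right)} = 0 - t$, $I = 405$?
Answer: $5696$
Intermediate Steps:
$r{\left(t,B \right)} = - t$
$T = 0$
$O{\left(k,F \right)} = 4 + F$ ($O{\left(k,F \right)} = \left(F + 0\right) + 4 = F + 4 = 4 + F$)
$I + O{\left(r{\left(5,3 \right)},7 \right)} 481 = 405 + \left(4 + 7\right) 481 = 405 + 11 \cdot 481 = 405 + 5291 = 5696$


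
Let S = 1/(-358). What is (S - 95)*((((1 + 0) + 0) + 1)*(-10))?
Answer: 340110/179 ≈ 1900.1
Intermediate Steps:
S = -1/358 ≈ -0.0027933
(S - 95)*((((1 + 0) + 0) + 1)*(-10)) = (-1/358 - 95)*((((1 + 0) + 0) + 1)*(-10)) = -34011*((1 + 0) + 1)*(-10)/358 = -34011*(1 + 1)*(-10)/358 = -34011*(-10)/179 = -34011/358*(-20) = 340110/179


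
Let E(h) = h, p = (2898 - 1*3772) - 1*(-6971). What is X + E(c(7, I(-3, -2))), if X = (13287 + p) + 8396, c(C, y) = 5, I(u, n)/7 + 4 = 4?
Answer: 27785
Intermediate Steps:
I(u, n) = 0 (I(u, n) = -28 + 7*4 = -28 + 28 = 0)
p = 6097 (p = (2898 - 3772) + 6971 = -874 + 6971 = 6097)
X = 27780 (X = (13287 + 6097) + 8396 = 19384 + 8396 = 27780)
X + E(c(7, I(-3, -2))) = 27780 + 5 = 27785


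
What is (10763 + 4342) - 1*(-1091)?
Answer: 16196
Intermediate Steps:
(10763 + 4342) - 1*(-1091) = 15105 + 1091 = 16196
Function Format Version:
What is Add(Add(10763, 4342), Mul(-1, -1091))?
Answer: 16196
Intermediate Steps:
Add(Add(10763, 4342), Mul(-1, -1091)) = Add(15105, 1091) = 16196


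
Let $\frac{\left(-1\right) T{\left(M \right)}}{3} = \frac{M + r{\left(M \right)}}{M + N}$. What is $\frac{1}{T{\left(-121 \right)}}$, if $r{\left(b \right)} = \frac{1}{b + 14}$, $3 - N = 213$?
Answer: $- \frac{35417}{38844} \approx -0.91178$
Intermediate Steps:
$N = -210$ ($N = 3 - 213 = -210$)
$r{\left(b \right)} = \frac{1}{14 + b}$
$T{\left(M \right)} = - \frac{3 \left(M + \frac{1}{14 + M}\right)}{-210 + M}$ ($T{\left(M \right)} = - 3 \frac{M + \frac{1}{14 + M}}{M - 210} = - 3 \frac{M + \frac{1}{14 + M}}{-210 + M} = - \frac{3 \left(M + \frac{1}{14 + M}\right)}{-210 + M}$)
$\frac{1}{T{\left(-121 \right)}} = \frac{1}{3 \frac{1}{-210 - 121} \frac{1}{14 - 121} \left(-1 - - 121 \left(14 - 121\right)\right)} = \frac{1}{3 \frac{1}{-331} \frac{1}{-107} \left(-1 - \left(-121\right) \left(-107\right)\right)} = \frac{1}{3 \left(- \frac{1}{331}\right) \left(- \frac{1}{107}\right) \left(-1 - 12947\right)} = \frac{1}{3 \left(- \frac{1}{331}\right) \left(- \frac{1}{107}\right) \left(-12948\right)} = \frac{1}{- \frac{38844}{35417}} = - \frac{35417}{38844}$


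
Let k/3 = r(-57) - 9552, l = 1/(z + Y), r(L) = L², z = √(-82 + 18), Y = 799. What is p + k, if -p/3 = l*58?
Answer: -12072873711/638465 + 1392*I/638465 ≈ -18909.0 + 0.0021802*I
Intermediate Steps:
z = 8*I (z = √(-64) = 8*I ≈ 8.0*I)
l = (799 - 8*I)/638465 (l = 1/(8*I + 799) = 1/(799 + 8*I) = (799 - 8*I)/638465 ≈ 0.0012514 - 1.253e-5*I)
k = -18909 (k = 3*((-57)² - 9552) = 3*(3249 - 9552) = 3*(-6303) = -18909)
p = -139026/638465 + 1392*I/638465 (p = -3*(799/638465 - 8*I/638465)*58 = -3*(46342/638465 - 464*I/638465) = -139026/638465 + 1392*I/638465 ≈ -0.21775 + 0.0021802*I)
p + k = (-139026/638465 + 1392*I/638465) - 18909 = -12072873711/638465 + 1392*I/638465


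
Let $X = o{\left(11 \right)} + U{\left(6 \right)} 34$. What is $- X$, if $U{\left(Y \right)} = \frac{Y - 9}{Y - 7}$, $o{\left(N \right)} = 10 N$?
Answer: $-212$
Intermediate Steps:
$U{\left(Y \right)} = \frac{-9 + Y}{-7 + Y}$
$X = 212$ ($X = 10 \cdot 11 + \frac{-9 + 6}{-7 + 6} \cdot 34 = 110 + \frac{1}{-1} \left(-3\right) 34 = 110 + \left(-1\right) \left(-3\right) 34 = 110 + 3 \cdot 34 = 110 + 102 = 212$)
$- X = \left(-1\right) 212 = -212$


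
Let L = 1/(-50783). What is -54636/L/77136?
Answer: 231214999/6428 ≈ 35970.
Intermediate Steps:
L = -1/50783 ≈ -1.9692e-5
-54636/L/77136 = -54636/(-1/50783)/77136 = -54636*(-50783)*(1/77136) = 2774579988*(1/77136) = 231214999/6428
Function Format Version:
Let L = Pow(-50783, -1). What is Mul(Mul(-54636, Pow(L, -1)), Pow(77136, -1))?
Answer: Rational(231214999, 6428) ≈ 35970.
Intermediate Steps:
L = Rational(-1, 50783) ≈ -1.9692e-5
Mul(Mul(-54636, Pow(L, -1)), Pow(77136, -1)) = Mul(Mul(-54636, Pow(Rational(-1, 50783), -1)), Pow(77136, -1)) = Mul(Mul(-54636, -50783), Rational(1, 77136)) = Mul(2774579988, Rational(1, 77136)) = Rational(231214999, 6428)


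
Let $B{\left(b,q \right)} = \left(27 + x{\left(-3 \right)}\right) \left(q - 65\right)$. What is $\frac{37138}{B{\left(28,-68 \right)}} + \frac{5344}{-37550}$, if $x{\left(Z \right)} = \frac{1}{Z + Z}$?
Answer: $- \frac{4240811236}{402029075} \approx -10.549$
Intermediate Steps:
$x{\left(Z \right)} = \frac{1}{2 Z}$
$B{\left(b,q \right)} = - \frac{10465}{6} + \frac{161 q}{6}$ ($B{\left(b,q \right)} = \left(27 + \frac{1}{2 \left(-3\right)}\right) \left(q - 65\right) = \left(27 + \frac{1}{2} \left(- \frac{1}{3}\right)\right) \left(-65 + q\right) = \left(27 - \frac{1}{6}\right) \left(-65 + q\right) = \frac{161 \left(-65 + q\right)}{6} = - \frac{10465}{6} + \frac{161 q}{6}$)
$\frac{37138}{B{\left(28,-68 \right)}} + \frac{5344}{-37550} = \frac{37138}{- \frac{10465}{6} + \frac{161}{6} \left(-68\right)} + \frac{5344}{-37550} = \frac{37138}{- \frac{10465}{6} - \frac{5474}{3}} + 5344 \left(- \frac{1}{37550}\right) = \frac{37138}{- \frac{21413}{6}} - \frac{2672}{18775} = 37138 \left(- \frac{6}{21413}\right) - \frac{2672}{18775} = - \frac{222828}{21413} - \frac{2672}{18775} = - \frac{4240811236}{402029075}$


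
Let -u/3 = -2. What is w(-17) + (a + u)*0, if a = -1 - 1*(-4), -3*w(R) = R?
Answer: 17/3 ≈ 5.6667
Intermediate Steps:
u = 6 (u = -3*(-2) = 6)
w(R) = -R/3
a = 3 (a = -1 + 4 = 3)
w(-17) + (a + u)*0 = -1/3*(-17) + (3 + 6)*0 = 17/3 + 9*0 = 17/3 + 0 = 17/3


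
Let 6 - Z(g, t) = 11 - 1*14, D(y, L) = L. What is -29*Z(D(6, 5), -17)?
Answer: -261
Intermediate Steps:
Z(g, t) = 9 (Z(g, t) = 6 - (11 - 1*14) = 6 - (11 - 14) = 6 - 1*(-3) = 6 + 3 = 9)
-29*Z(D(6, 5), -17) = -29*9 = -261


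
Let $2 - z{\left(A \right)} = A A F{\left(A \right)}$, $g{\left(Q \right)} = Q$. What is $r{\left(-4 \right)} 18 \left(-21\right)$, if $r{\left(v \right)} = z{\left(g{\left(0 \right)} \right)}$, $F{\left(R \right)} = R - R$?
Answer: $-756$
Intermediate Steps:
$F{\left(R \right)} = 0$
$z{\left(A \right)} = 2$ ($z{\left(A \right)} = 2 - A A 0 = 2 - A^{2} \cdot 0 = 2 - 0 = 2 + 0 = 2$)
$r{\left(v \right)} = 2$
$r{\left(-4 \right)} 18 \left(-21\right) = 2 \cdot 18 \left(-21\right) = 36 \left(-21\right) = -756$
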